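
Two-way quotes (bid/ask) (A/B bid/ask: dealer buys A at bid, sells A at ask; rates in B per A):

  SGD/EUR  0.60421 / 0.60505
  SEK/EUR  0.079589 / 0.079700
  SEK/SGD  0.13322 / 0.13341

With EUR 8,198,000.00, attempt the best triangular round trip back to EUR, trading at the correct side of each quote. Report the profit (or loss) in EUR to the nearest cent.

Net profit: EUR 81,553.77

Best loop EUR → SEK → SGD → EUR:
EUR 8,198,000.00 ÷ 0.079700 (buy SEK at ask) = SEK 102,860,727.73
SEK 102,860,727.73 × 0.13322 (sell SEK at bid) = SGD 13,703,106.15
SGD 13,703,106.15 × 0.60421 (sell SGD at bid) = EUR 8,279,553.77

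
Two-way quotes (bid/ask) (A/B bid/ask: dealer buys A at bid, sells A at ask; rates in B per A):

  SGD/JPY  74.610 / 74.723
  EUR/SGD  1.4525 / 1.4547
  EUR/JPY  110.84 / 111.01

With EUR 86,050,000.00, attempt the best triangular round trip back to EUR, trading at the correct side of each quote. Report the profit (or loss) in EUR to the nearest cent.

Best loop EUR → JPY → SGD → EUR:
EUR 86,050,000.00 × 110.84 (sell EUR at bid) = JPY 9,537,782,000
JPY 9,537,782,000 ÷ 74.723 (buy SGD at ask) = SGD 127,641,850.57
SGD 127,641,850.57 ÷ 1.4547 (buy EUR at ask) = EUR 87,744,449.42

Net profit: EUR 1,694,449.42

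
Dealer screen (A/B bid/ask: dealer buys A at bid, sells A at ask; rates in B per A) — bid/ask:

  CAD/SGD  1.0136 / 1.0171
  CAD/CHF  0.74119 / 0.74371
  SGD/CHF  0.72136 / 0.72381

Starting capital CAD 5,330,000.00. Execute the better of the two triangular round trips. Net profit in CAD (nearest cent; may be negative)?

Best loop CAD → CHF → SGD → CAD:
CAD 5,330,000.00 × 0.74119 (sell CAD at bid) = CHF 3,950,542.70
CHF 3,950,542.70 ÷ 0.72381 (buy SGD at ask) = SGD 5,457,983.03
SGD 5,457,983.03 ÷ 1.0171 (buy CAD at ask) = CAD 5,366,220.66

Net profit: CAD 36,220.66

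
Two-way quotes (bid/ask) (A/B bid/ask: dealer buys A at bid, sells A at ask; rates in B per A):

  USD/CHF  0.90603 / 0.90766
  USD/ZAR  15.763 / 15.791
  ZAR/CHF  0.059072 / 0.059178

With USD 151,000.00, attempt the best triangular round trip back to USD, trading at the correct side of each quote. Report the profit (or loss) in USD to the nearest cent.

Best loop USD → ZAR → CHF → USD:
USD 151,000.00 × 15.763 (sell USD at bid) = ZAR 2,380,213.00
ZAR 2,380,213.00 × 0.059072 (sell ZAR at bid) = CHF 140,603.94
CHF 140,603.94 ÷ 0.90766 (buy USD at ask) = USD 154,908.16

Net profit: USD 3,908.16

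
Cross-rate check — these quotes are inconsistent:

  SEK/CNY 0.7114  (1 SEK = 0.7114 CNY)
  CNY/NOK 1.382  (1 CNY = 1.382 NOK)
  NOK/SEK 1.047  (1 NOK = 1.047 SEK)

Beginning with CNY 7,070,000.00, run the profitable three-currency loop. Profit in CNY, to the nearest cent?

Profit: CNY 207,596.94

Profitable loop is CNY → NOK → SEK → CNY:
CNY 7,070,000.00 × 1.382 = NOK 9,770,740.00
NOK 9,770,740.00 × 1.047 = SEK 10,229,964.78
SEK 10,229,964.78 × 0.7114 = CNY 7,277,596.94
Profit = CNY 7,277,596.94 − CNY 7,070,000.00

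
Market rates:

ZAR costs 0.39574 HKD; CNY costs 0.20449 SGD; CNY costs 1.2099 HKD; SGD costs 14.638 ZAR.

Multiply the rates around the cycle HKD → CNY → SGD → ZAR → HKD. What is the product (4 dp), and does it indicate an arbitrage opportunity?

Around HKD → CNY → SGD → ZAR → HKD: 1 ÷ 1.2099 × 0.20449 × 14.638 × 0.39574 = 0.979071
Product < 1; profitable direction is HKD → ZAR → SGD → CNY → HKD.

0.9791 (arbitrage exists)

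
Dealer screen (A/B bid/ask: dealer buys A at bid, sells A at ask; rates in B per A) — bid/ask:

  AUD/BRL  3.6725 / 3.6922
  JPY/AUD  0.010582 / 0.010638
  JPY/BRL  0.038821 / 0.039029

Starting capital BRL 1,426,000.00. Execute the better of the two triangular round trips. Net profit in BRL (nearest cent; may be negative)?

Net result: BRL -6,087.24 (no profitable arbitrage after spreads)

Best loop BRL → JPY → AUD → BRL:
BRL 1,426,000.00 ÷ 0.039029 (buy JPY at ask) = JPY 36,536,934
JPY 36,536,934 × 0.010582 (sell JPY at bid) = AUD 386,633.84
AUD 386,633.84 × 3.6725 (sell AUD at bid) = BRL 1,419,912.76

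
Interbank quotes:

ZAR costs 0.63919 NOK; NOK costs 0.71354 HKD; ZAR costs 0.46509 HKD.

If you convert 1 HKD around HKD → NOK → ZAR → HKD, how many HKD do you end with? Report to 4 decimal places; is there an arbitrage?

1.0197 (arbitrage exists)

Around HKD → NOK → ZAR → HKD: 1 ÷ 0.71354 ÷ 0.63919 × 0.46509 = 1.019738
Product > 1; profitable direction is HKD → NOK → ZAR → HKD.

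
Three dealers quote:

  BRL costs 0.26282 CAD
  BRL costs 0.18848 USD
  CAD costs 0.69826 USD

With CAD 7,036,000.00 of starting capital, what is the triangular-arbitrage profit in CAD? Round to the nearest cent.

Profit: CAD 190,292.37

Profitable loop is CAD → BRL → USD → CAD:
CAD 7,036,000.00 ÷ 0.26282 = BRL 26,771,174.19
BRL 26,771,174.19 × 0.18848 = USD 5,045,830.91
USD 5,045,830.91 ÷ 0.69826 = CAD 7,226,292.37
Profit = CAD 7,226,292.37 − CAD 7,036,000.00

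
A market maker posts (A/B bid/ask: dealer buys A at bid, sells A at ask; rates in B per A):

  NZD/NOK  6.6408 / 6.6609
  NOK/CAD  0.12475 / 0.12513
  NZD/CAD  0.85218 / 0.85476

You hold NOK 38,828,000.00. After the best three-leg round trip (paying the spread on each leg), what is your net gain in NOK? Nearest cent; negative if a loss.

Net profit: NOK 871,222.40

Best loop NOK → NZD → CAD → NOK:
NOK 38,828,000.00 ÷ 6.6609 (buy NZD at ask) = NZD 5,829,242.29
NZD 5,829,242.29 × 0.85218 (sell NZD at bid) = CAD 4,967,563.70
CAD 4,967,563.70 ÷ 0.12513 (buy NOK at ask) = NOK 39,699,222.40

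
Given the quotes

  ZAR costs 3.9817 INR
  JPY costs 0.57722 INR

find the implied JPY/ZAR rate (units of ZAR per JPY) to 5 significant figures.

JPY/ZAR = 0.14497

1 JPY × 0.57722 = 0.57722 INR
0.57722 INR ÷ 3.9817 = 0.144968 ZAR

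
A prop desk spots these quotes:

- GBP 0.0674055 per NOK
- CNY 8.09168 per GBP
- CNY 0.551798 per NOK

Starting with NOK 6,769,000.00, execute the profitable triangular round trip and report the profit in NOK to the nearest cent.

Profitable loop is NOK → CNY → GBP → NOK:
NOK 6,769,000.00 × 0.551798 = CNY 3,735,120.66
CNY 3,735,120.66 ÷ 8.09168 = GBP 461,600.15
GBP 461,600.15 ÷ 0.0674055 = NOK 6,848,108.02
Profit = NOK 6,848,108.02 − NOK 6,769,000.00

Profit: NOK 79,108.02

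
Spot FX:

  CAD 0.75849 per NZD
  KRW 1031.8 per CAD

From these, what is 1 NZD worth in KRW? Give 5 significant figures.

NZD/KRW = 782.61

1 NZD × 0.75849 = 0.75849 CAD
0.75849 CAD × 1031.8 = 782.61 KRW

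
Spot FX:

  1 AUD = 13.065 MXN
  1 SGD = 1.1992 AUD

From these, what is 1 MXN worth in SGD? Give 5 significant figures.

1 MXN ÷ 13.065 = 0.0765404 AUD
0.0765404 AUD ÷ 1.1992 = 0.0638262 SGD

MXN/SGD = 0.063826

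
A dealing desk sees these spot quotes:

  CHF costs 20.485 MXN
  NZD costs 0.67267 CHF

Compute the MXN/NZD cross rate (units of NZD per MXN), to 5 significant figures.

MXN/NZD = 0.072571

1 MXN ÷ 20.485 = 0.0488162 CHF
0.0488162 CHF ÷ 0.67267 = 0.0725708 NZD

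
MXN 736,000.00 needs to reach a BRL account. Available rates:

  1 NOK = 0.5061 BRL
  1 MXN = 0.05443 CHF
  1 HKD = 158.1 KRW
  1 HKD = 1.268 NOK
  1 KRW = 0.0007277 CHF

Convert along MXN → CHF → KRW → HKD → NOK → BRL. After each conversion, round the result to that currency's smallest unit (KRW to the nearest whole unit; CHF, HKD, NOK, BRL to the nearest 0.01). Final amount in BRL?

MXN 736,000.00 × 0.05443 = CHF 40,060.48
CHF 40,060.48 ÷ 0.0007277 = KRW 55,050,818
KRW 55,050,818 ÷ 158.1 = HKD 348,202.52
HKD 348,202.52 × 1.268 = NOK 441,520.80
NOK 441,520.80 × 0.5061 = BRL 223,453.68

BRL 223,453.68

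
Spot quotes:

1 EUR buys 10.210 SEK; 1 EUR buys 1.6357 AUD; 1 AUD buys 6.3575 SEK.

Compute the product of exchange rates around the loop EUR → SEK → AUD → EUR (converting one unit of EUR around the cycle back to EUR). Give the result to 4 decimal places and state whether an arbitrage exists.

Around EUR → SEK → AUD → EUR: 1 × 10.210 ÷ 6.3575 ÷ 1.6357 = 0.981829
Product < 1; profitable direction is EUR → AUD → SEK → EUR.

0.9818 (arbitrage exists)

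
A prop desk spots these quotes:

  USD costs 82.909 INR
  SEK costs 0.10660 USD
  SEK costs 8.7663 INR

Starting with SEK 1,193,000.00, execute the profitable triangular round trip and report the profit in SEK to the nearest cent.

Profitable loop is SEK → USD → INR → SEK:
SEK 1,193,000.00 × 0.10660 = USD 127,173.80
USD 127,173.80 × 82.909 = INR 10,543,852.58
INR 10,543,852.58 ÷ 8.7663 = SEK 1,202,771.13
Profit = SEK 1,202,771.13 − SEK 1,193,000.00

Profit: SEK 9,771.13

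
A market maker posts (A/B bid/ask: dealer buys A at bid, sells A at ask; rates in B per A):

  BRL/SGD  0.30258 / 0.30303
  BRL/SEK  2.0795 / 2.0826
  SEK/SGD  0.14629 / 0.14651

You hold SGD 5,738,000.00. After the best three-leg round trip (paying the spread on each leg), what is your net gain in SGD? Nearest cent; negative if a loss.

Best loop SGD → BRL → SEK → SGD:
SGD 5,738,000.00 ÷ 0.30303 (buy BRL at ask) = BRL 18,935,418.94
BRL 18,935,418.94 × 2.0795 (sell BRL at bid) = SEK 39,376,203.68
SEK 39,376,203.68 × 0.14629 (sell SEK at bid) = SGD 5,760,344.84

Net profit: SGD 22,344.84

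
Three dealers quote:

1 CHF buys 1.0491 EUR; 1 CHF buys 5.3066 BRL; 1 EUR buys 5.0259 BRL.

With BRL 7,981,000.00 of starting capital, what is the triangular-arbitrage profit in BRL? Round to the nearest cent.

Profitable loop is BRL → EUR → CHF → BRL:
BRL 7,981,000.00 ÷ 5.0259 = EUR 1,587,974.29
EUR 1,587,974.29 ÷ 1.0491 = CHF 1,513,653.89
CHF 1,513,653.89 × 5.3066 = BRL 8,032,355.72
Profit = BRL 8,032,355.72 − BRL 7,981,000.00

Profit: BRL 51,355.72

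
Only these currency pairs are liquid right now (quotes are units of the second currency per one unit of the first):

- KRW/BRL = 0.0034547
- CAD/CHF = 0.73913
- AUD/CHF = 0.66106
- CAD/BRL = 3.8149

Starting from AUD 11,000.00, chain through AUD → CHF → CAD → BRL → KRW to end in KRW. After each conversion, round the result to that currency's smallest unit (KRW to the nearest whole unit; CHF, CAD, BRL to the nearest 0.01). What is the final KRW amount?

AUD 11,000.00 × 0.66106 = CHF 7,271.66
CHF 7,271.66 ÷ 0.73913 = CAD 9,838.13
CAD 9,838.13 × 3.8149 = BRL 37,531.48
BRL 37,531.48 ÷ 0.0034547 = KRW 10,863,890

KRW 10,863,890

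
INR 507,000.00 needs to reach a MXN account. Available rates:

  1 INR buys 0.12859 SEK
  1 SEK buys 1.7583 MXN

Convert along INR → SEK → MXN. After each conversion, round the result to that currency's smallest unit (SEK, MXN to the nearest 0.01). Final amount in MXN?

INR 507,000.00 × 0.12859 = SEK 65,195.13
SEK 65,195.13 × 1.7583 = MXN 114,632.60

MXN 114,632.60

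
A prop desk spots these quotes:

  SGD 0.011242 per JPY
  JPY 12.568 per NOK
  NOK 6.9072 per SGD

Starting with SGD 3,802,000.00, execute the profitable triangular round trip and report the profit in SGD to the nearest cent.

Profit: SGD 93,832.97

Profitable loop is SGD → JPY → NOK → SGD:
SGD 3,802,000.00 ÷ 0.011242 = JPY 338,196,051
JPY 338,196,051 ÷ 12.568 = NOK 26,909,297.46
NOK 26,909,297.46 ÷ 6.9072 = SGD 3,895,832.97
Profit = SGD 3,895,832.97 − SGD 3,802,000.00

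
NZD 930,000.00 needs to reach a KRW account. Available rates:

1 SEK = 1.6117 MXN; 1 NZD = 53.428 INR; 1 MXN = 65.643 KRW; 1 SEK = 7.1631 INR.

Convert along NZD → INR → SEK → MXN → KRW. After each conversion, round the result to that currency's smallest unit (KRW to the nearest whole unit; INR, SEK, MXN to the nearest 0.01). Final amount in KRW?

KRW 733,877,341

NZD 930,000.00 × 53.428 = INR 49,688,040.00
INR 49,688,040.00 ÷ 7.1631 = SEK 6,936,667.09
SEK 6,936,667.09 × 1.6117 = MXN 11,179,826.35
MXN 11,179,826.35 × 65.643 = KRW 733,877,341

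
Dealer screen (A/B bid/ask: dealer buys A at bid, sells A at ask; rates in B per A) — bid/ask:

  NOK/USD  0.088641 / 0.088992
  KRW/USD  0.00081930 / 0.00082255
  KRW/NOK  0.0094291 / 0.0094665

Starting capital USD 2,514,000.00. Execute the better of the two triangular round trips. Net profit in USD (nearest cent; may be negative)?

Best loop USD → KRW → NOK → USD:
USD 2,514,000.00 ÷ 0.00082255 (buy KRW at ask) = KRW 3,056,349,158
KRW 3,056,349,158 × 0.0094291 (sell KRW at bid) = NOK 28,818,621.85
NOK 28,818,621.85 × 0.088641 (sell NOK at bid) = USD 2,554,511.46

Net profit: USD 40,511.46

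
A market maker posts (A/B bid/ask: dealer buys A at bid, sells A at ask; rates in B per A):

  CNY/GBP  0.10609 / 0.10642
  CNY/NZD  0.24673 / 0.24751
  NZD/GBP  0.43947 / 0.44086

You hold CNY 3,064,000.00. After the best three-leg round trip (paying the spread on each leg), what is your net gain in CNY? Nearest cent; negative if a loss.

Net profit: CNY 57,883.55

Best loop CNY → NZD → GBP → CNY:
CNY 3,064,000.00 × 0.24673 (sell CNY at bid) = NZD 755,980.72
NZD 755,980.72 × 0.43947 (sell NZD at bid) = GBP 332,230.85
GBP 332,230.85 ÷ 0.10642 (buy CNY at ask) = CNY 3,121,883.55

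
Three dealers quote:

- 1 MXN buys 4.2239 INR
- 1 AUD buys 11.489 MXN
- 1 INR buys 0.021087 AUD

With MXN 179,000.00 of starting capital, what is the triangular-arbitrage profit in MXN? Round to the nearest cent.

Profitable loop is MXN → INR → AUD → MXN:
MXN 179,000.00 × 4.2239 = INR 756,078.10
INR 756,078.10 × 0.021087 = AUD 15,943.42
AUD 15,943.42 × 11.489 = MXN 183,173.94
Profit = MXN 183,173.94 − MXN 179,000.00

Profit: MXN 4,173.94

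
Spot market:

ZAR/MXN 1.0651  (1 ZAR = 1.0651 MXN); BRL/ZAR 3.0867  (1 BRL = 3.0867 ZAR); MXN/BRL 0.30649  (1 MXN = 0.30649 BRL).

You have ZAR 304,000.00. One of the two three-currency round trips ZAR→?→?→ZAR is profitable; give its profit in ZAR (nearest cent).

Profitable loop is ZAR → MXN → BRL → ZAR:
ZAR 304,000.00 × 1.0651 = MXN 323,790.40
MXN 323,790.40 × 0.30649 = BRL 99,238.52
BRL 99,238.52 × 3.0867 = ZAR 306,319.54
Profit = ZAR 306,319.54 − ZAR 304,000.00

Profit: ZAR 2,319.54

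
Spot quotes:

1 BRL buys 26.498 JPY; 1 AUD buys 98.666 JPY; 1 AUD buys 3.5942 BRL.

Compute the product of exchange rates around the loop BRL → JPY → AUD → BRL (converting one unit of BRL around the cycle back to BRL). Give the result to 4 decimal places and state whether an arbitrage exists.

0.9653 (arbitrage exists)

Around BRL → JPY → AUD → BRL: 1 × 26.498 ÷ 98.666 × 3.5942 = 0.965268
Product < 1; profitable direction is BRL → AUD → JPY → BRL.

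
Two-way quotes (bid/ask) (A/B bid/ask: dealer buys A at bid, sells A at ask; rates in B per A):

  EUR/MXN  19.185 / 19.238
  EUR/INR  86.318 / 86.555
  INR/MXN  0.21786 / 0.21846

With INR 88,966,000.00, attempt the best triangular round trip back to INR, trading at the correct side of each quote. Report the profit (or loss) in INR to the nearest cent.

Best loop INR → EUR → MXN → INR:
INR 88,966,000.00 ÷ 86.555 (buy EUR at ask) = EUR 1,027,855.12
EUR 1,027,855.12 × 19.185 (sell EUR at bid) = MXN 19,719,400.50
MXN 19,719,400.50 ÷ 0.21846 (buy INR at ask) = INR 90,265,497.10

Net profit: INR 1,299,497.10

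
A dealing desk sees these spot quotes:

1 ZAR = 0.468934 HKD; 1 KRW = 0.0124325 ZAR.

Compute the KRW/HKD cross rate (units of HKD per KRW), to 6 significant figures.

KRW/HKD = 0.00583002

1 KRW × 0.0124325 = 0.0124325 ZAR
0.0124325 ZAR × 0.468934 = 0.00583002 HKD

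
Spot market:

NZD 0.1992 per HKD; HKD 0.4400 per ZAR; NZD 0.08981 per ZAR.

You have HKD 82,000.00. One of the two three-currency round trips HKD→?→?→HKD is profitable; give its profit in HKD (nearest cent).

Profitable loop is HKD → ZAR → NZD → HKD:
HKD 82,000.00 ÷ 0.4400 = ZAR 186,363.64
ZAR 186,363.64 × 0.08981 = NZD 16,737.32
NZD 16,737.32 ÷ 0.1992 = HKD 84,022.68
Profit = HKD 84,022.68 − HKD 82,000.00

Profit: HKD 2,022.68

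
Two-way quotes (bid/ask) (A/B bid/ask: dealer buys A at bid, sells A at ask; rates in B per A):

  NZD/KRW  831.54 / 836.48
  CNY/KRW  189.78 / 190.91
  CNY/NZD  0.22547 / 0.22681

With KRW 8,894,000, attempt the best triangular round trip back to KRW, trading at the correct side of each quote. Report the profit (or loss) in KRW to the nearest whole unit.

Best loop KRW → NZD → CNY → KRW:
KRW 8,894,000 ÷ 836.48 (buy NZD at ask) = NZD 10,632.65
NZD 10,632.65 ÷ 0.22681 (buy CNY at ask) = CNY 46,879.11
CNY 46,879.11 × 189.78 (sell CNY at bid) = KRW 8,896,718

Net profit: KRW 2,718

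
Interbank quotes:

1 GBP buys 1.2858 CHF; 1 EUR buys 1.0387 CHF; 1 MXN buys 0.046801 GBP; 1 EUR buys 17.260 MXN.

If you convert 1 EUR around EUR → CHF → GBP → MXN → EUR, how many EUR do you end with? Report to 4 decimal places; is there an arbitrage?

Around EUR → CHF → GBP → MXN → EUR: 1 × 1.0387 ÷ 1.2858 ÷ 0.046801 ÷ 17.260 = 1.000048
Product ≈ 1 (deviation 0.005%, within rounding noise).

1.0000 (no arbitrage)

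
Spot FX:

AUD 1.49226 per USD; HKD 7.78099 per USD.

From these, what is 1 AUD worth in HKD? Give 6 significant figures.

AUD/HKD = 5.21423

1 AUD ÷ 1.49226 = 0.670125 USD
0.670125 USD × 7.78099 = 5.21423 HKD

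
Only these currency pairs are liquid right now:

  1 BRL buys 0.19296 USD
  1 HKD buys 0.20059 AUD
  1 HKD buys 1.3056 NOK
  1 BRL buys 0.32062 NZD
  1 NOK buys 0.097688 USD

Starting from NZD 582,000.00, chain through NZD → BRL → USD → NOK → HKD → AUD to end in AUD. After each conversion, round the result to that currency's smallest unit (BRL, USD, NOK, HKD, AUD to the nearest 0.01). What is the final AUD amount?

NZD 582,000.00 ÷ 0.32062 = BRL 1,815,232.99
BRL 1,815,232.99 × 0.19296 = USD 350,267.36
USD 350,267.36 ÷ 0.097688 = NOK 3,585,572.03
NOK 3,585,572.03 ÷ 1.3056 = HKD 2,746,302.11
HKD 2,746,302.11 × 0.20059 = AUD 550,880.74

AUD 550,880.74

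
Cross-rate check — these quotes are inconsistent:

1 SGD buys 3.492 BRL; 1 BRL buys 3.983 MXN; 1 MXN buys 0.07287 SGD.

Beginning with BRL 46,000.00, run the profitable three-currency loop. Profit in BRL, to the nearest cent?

Profitable loop is BRL → MXN → SGD → BRL:
BRL 46,000.00 × 3.983 = MXN 183,218.00
MXN 183,218.00 × 0.07287 = SGD 13,351.10
SGD 13,351.10 × 3.492 = BRL 46,622.03
Profit = BRL 46,622.03 − BRL 46,000.00

Profit: BRL 622.03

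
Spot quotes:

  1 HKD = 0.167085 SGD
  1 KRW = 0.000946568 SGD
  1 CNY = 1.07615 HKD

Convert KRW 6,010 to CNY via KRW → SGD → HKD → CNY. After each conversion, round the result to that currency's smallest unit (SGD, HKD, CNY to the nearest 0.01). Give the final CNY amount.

CNY 31.64

KRW 6,010 × 0.000946568 = SGD 5.69
SGD 5.69 ÷ 0.167085 = HKD 34.05
HKD 34.05 ÷ 1.07615 = CNY 31.64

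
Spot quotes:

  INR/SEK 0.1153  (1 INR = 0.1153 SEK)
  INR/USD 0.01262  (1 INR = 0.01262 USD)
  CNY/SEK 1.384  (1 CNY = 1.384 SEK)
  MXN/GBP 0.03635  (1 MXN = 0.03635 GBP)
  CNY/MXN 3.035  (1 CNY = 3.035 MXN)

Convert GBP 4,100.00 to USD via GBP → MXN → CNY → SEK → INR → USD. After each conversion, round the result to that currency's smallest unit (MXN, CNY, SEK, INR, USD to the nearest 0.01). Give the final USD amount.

USD 5,629.72

GBP 4,100.00 ÷ 0.03635 = MXN 112,792.30
MXN 112,792.30 ÷ 3.035 = CNY 37,163.86
CNY 37,163.86 × 1.384 = SEK 51,434.78
SEK 51,434.78 ÷ 0.1153 = INR 446,095.23
INR 446,095.23 × 0.01262 = USD 5,629.72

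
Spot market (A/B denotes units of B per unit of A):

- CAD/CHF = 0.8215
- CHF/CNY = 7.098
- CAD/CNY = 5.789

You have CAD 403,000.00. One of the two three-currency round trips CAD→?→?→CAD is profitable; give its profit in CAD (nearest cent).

Profitable loop is CAD → CHF → CNY → CAD:
CAD 403,000.00 × 0.8215 = CHF 331,064.50
CHF 331,064.50 × 7.098 = CNY 2,349,895.82
CNY 2,349,895.82 ÷ 5.789 = CAD 405,924.31
Profit = CAD 405,924.31 − CAD 403,000.00

Profit: CAD 2,924.31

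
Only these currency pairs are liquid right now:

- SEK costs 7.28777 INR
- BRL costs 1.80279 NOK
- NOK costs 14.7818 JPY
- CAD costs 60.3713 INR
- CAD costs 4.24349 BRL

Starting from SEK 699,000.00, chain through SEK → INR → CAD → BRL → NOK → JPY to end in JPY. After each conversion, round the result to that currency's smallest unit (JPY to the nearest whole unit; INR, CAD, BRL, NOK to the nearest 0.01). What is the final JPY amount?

SEK 699,000.00 × 7.28777 = INR 5,094,151.23
INR 5,094,151.23 ÷ 60.3713 = CAD 84,380.35
CAD 84,380.35 × 4.24349 = BRL 358,067.17
BRL 358,067.17 × 1.80279 = NOK 645,519.91
NOK 645,519.91 × 14.7818 = JPY 9,541,946

JPY 9,541,946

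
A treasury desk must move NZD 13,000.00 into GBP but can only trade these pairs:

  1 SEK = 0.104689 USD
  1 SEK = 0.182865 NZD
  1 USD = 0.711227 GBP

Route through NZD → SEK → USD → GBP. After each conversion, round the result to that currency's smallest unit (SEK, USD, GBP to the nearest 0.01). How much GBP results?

GBP 5,293.24

NZD 13,000.00 ÷ 0.182865 = SEK 71,090.70
SEK 71,090.70 × 0.104689 = USD 7,442.41
USD 7,442.41 × 0.711227 = GBP 5,293.24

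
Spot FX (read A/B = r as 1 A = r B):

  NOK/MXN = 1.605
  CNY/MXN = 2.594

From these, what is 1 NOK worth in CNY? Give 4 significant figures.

1 NOK × 1.605 = 1.605 MXN
1.605 MXN ÷ 2.594 = 0.618736 CNY

NOK/CNY = 0.6187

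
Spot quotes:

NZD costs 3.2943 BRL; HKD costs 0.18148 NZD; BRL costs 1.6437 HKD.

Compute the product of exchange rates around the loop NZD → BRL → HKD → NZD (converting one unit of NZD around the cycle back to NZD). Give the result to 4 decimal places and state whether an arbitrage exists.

Around NZD → BRL → HKD → NZD: 1 × 3.2943 × 1.6437 × 0.18148 = 0.982685
Product < 1; profitable direction is NZD → HKD → BRL → NZD.

0.9827 (arbitrage exists)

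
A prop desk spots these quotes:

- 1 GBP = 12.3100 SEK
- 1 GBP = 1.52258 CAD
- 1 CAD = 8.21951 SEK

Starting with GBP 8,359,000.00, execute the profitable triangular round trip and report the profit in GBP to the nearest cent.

Profit: GBP 139,109.47

Profitable loop is GBP → CAD → SEK → GBP:
GBP 8,359,000.00 × 1.52258 = CAD 12,727,246.22
CAD 12,727,246.22 × 8.21951 = SEK 104,611,727.58
SEK 104,611,727.58 ÷ 12.3100 = GBP 8,498,109.47
Profit = GBP 8,498,109.47 − GBP 8,359,000.00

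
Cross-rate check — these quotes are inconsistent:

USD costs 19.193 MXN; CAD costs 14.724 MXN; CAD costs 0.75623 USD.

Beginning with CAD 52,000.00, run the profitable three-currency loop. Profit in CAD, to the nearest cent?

Profitable loop is CAD → MXN → USD → CAD:
CAD 52,000.00 × 14.724 = MXN 765,648.00
MXN 765,648.00 ÷ 19.193 = USD 39,892.04
USD 39,892.04 ÷ 0.75623 = CAD 52,751.21
Profit = CAD 52,751.21 − CAD 52,000.00

Profit: CAD 751.21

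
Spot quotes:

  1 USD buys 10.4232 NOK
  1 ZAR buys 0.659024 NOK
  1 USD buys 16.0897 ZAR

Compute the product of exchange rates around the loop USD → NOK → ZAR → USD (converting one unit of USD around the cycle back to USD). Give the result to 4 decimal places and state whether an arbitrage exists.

Around USD → NOK → ZAR → USD: 1 × 10.4232 ÷ 0.659024 ÷ 16.0897 = 0.982996
Product < 1; profitable direction is USD → ZAR → NOK → USD.

0.9830 (arbitrage exists)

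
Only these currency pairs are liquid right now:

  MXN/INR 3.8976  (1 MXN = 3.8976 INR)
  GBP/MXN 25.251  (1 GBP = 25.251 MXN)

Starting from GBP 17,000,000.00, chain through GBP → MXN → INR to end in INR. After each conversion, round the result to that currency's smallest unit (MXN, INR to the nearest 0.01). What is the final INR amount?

INR 1,673,111,059.20

GBP 17,000,000.00 × 25.251 = MXN 429,267,000.00
MXN 429,267,000.00 × 3.8976 = INR 1,673,111,059.20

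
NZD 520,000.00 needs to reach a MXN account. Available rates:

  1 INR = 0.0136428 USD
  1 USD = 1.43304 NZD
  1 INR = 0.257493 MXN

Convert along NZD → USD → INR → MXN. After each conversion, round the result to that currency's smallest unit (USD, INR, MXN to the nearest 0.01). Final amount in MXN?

MXN 6,848,681.15

NZD 520,000.00 ÷ 1.43304 = USD 362,864.96
USD 362,864.96 ÷ 0.0136428 = INR 26,597,543.03
INR 26,597,543.03 × 0.257493 = MXN 6,848,681.15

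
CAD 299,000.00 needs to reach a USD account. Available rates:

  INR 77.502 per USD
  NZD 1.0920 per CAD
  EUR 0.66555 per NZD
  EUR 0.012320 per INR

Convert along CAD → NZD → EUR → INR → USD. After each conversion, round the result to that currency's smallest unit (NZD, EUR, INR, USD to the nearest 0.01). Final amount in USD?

CAD 299,000.00 × 1.0920 = NZD 326,508.00
NZD 326,508.00 × 0.66555 = EUR 217,307.40
EUR 217,307.40 ÷ 0.012320 = INR 17,638,587.66
INR 17,638,587.66 ÷ 77.502 = USD 227,588.81

USD 227,588.81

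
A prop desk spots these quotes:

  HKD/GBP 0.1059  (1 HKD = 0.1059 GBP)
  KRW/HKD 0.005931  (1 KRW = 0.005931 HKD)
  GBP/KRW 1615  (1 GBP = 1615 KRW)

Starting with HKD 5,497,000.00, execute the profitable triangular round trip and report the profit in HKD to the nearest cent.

Profit: HKD 78,992.07

Profitable loop is HKD → GBP → KRW → HKD:
HKD 5,497,000.00 × 0.1059 = GBP 582,132.30
GBP 582,132.30 × 1615 = KRW 940,143,664
KRW 940,143,664 × 0.005931 = HKD 5,575,992.07
Profit = HKD 5,575,992.07 − HKD 5,497,000.00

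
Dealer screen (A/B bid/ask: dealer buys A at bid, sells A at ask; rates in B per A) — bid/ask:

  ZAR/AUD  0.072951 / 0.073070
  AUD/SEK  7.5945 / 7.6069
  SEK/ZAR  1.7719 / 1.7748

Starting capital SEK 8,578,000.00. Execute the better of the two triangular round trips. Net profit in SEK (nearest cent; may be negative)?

Net profit: SEK 117,404.86

Best loop SEK → AUD → ZAR → SEK:
SEK 8,578,000.00 ÷ 7.6069 (buy AUD at ask) = AUD 1,127,660.41
AUD 1,127,660.41 ÷ 0.073070 (buy ZAR at ask) = ZAR 15,432,604.54
ZAR 15,432,604.54 ÷ 1.7748 (buy SEK at ask) = SEK 8,695,404.86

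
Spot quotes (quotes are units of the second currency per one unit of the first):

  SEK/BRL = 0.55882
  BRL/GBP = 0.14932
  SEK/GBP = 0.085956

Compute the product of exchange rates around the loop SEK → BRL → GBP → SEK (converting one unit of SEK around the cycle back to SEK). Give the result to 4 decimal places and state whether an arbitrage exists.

0.9708 (arbitrage exists)

Around SEK → BRL → GBP → SEK: 1 × 0.55882 × 0.14932 ÷ 0.085956 = 0.970764
Product < 1; profitable direction is SEK → GBP → BRL → SEK.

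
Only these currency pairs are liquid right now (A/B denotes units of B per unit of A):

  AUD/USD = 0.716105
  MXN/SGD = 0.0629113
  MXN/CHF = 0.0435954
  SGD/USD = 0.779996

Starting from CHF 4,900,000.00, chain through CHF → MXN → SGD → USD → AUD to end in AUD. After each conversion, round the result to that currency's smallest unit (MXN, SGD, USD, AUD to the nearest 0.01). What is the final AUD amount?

CHF 4,900,000.00 ÷ 0.0435954 = MXN 112,397,179.52
MXN 112,397,179.52 × 0.0629113 = SGD 7,071,052.68
SGD 7,071,052.68 × 0.779996 = USD 5,515,392.81
USD 5,515,392.81 ÷ 0.716105 = AUD 7,701,933.11

AUD 7,701,933.11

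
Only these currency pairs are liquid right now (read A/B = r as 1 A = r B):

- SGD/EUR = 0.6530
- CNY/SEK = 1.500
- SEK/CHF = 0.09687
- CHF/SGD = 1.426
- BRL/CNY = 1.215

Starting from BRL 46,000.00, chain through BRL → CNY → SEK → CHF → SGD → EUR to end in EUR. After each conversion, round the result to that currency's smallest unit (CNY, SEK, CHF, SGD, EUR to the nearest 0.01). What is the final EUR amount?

EUR 7,562.19

BRL 46,000.00 × 1.215 = CNY 55,890.00
CNY 55,890.00 × 1.500 = SEK 83,835.00
SEK 83,835.00 × 0.09687 = CHF 8,121.10
CHF 8,121.10 × 1.426 = SGD 11,580.69
SGD 11,580.69 × 0.6530 = EUR 7,562.19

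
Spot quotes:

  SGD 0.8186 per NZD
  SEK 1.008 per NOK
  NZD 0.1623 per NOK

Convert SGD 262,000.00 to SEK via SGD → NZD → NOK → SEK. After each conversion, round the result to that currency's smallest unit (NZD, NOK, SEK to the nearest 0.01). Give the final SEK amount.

SGD 262,000.00 ÷ 0.8186 = NZD 320,058.64
NZD 320,058.64 ÷ 0.1623 = NOK 1,972,018.73
NOK 1,972,018.73 × 1.008 = SEK 1,987,794.88

SEK 1,987,794.88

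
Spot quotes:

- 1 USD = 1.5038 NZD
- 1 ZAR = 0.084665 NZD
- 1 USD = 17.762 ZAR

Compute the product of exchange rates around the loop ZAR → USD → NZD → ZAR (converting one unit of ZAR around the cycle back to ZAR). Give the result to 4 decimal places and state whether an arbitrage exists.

1.0000 (no arbitrage)

Around ZAR → USD → NZD → ZAR: 1 ÷ 17.762 × 1.5038 ÷ 0.084665 = 0.999987
Product ≈ 1 (deviation 0.001%, within rounding noise).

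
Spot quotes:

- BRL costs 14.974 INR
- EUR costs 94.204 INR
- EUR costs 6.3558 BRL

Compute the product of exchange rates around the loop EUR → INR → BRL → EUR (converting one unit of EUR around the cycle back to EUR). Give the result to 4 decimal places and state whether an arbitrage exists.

Around EUR → INR → BRL → EUR: 1 × 94.204 ÷ 14.974 ÷ 6.3558 = 0.989832
Product < 1; profitable direction is EUR → BRL → INR → EUR.

0.9898 (arbitrage exists)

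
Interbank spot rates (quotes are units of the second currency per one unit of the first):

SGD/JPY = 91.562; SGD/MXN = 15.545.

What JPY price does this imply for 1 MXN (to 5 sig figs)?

1 MXN ÷ 15.545 = 0.0643294 SGD
0.0643294 SGD × 91.562 = 5.89013 JPY

MXN/JPY = 5.8901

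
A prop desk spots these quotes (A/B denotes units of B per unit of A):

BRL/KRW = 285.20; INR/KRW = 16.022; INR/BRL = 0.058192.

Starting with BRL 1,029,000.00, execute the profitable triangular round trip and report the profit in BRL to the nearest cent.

Profit: BRL 36,887.70

Profitable loop is BRL → KRW → INR → BRL:
BRL 1,029,000.00 × 285.20 = KRW 293,470,800
KRW 293,470,800 ÷ 16.022 = INR 18,316,739.48
INR 18,316,739.48 × 0.058192 = BRL 1,065,887.70
Profit = BRL 1,065,887.70 − BRL 1,029,000.00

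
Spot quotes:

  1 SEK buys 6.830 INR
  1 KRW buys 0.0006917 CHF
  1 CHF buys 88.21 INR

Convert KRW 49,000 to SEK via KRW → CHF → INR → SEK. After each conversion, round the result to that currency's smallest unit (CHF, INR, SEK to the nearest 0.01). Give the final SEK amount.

SEK 437.69

KRW 49,000 × 0.0006917 = CHF 33.89
CHF 33.89 × 88.21 = INR 2,989.44
INR 2,989.44 ÷ 6.830 = SEK 437.69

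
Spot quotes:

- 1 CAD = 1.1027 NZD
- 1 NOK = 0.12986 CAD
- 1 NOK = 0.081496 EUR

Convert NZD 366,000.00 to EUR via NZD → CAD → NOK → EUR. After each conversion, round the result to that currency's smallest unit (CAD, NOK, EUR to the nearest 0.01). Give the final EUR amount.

NZD 366,000.00 ÷ 1.1027 = CAD 331,912.58
CAD 331,912.58 ÷ 0.12986 = NOK 2,555,926.23
NOK 2,555,926.23 × 0.081496 = EUR 208,297.76

EUR 208,297.76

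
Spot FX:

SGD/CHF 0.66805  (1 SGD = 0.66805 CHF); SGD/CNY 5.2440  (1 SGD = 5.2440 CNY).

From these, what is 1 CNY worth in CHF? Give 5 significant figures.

1 CNY ÷ 5.2440 = 0.190694 SGD
0.190694 SGD × 0.66805 = 0.127393 CHF

CNY/CHF = 0.12739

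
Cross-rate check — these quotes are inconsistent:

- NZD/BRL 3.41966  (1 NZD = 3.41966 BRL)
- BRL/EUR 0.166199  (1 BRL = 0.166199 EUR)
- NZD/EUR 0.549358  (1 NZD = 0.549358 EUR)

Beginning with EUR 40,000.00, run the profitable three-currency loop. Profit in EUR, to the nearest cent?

Profit: EUR 1,382.42

Profitable loop is EUR → NZD → BRL → EUR:
EUR 40,000.00 ÷ 0.549358 = NZD 72,812.26
NZD 72,812.26 × 3.41966 = BRL 248,993.19
BRL 248,993.19 × 0.166199 = EUR 41,382.42
Profit = EUR 41,382.42 − EUR 40,000.00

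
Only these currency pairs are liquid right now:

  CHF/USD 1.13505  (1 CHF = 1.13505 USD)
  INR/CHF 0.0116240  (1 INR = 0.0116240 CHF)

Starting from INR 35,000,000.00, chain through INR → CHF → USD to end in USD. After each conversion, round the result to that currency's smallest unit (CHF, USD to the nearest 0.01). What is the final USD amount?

USD 461,783.74

INR 35,000,000.00 × 0.0116240 = CHF 406,840.00
CHF 406,840.00 × 1.13505 = USD 461,783.74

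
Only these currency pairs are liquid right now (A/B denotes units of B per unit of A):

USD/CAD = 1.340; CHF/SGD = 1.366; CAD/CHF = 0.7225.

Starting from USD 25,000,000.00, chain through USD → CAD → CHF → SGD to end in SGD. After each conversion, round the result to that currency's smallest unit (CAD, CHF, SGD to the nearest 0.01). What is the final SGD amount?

SGD 33,062,322.50

USD 25,000,000.00 × 1.340 = CAD 33,500,000.00
CAD 33,500,000.00 × 0.7225 = CHF 24,203,750.00
CHF 24,203,750.00 × 1.366 = SGD 33,062,322.50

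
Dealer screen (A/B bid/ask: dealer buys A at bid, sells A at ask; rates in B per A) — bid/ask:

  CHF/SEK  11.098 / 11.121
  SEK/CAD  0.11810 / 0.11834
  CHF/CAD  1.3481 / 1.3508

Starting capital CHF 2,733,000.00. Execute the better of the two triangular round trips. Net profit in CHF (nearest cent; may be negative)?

Net profit: CHF 66,537.79

Best loop CHF → CAD → SEK → CHF:
CHF 2,733,000.00 × 1.3481 (sell CHF at bid) = CAD 3,684,357.30
CAD 3,684,357.30 ÷ 0.11834 (buy SEK at ask) = SEK 31,133,659.79
SEK 31,133,659.79 ÷ 11.121 (buy CHF at ask) = CHF 2,799,537.79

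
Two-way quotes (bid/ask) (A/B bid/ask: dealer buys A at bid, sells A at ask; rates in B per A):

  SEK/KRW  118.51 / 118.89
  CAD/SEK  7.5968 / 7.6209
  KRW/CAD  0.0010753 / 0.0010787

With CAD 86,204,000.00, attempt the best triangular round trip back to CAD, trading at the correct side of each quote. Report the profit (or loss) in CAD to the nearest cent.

Best loop CAD → KRW → SEK → CAD:
CAD 86,204,000.00 ÷ 0.0010787 (buy KRW at ask) = KRW 79,914,712,154
KRW 79,914,712,154 ÷ 118.89 (buy SEK at ask) = SEK 672,173,539.86
SEK 672,173,539.86 ÷ 7.6209 (buy CAD at ask) = CAD 88,201,333.16

Net profit: CAD 1,997,333.16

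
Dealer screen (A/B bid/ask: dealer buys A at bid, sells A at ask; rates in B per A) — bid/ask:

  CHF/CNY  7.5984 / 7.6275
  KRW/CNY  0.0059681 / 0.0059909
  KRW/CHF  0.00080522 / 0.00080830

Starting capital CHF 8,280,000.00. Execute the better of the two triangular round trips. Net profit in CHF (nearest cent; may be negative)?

Best loop CHF → CNY → KRW → CHF:
CHF 8,280,000.00 × 7.5984 (sell CHF at bid) = CNY 62,914,752.00
CNY 62,914,752.00 ÷ 0.0059909 (buy KRW at ask) = KRW 10,501,719,608
KRW 10,501,719,608 × 0.00080522 (sell KRW at bid) = CHF 8,456,194.66

Net profit: CHF 176,194.66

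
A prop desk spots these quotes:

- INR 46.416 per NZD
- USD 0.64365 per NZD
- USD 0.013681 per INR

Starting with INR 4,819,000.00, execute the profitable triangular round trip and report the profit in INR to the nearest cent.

Profitable loop is INR → NZD → USD → INR:
INR 4,819,000.00 ÷ 46.416 = NZD 103,821.96
NZD 103,821.96 × 0.64365 = USD 66,825.00
USD 66,825.00 ÷ 0.013681 = INR 4,884,511.60
Profit = INR 4,884,511.60 − INR 4,819,000.00

Profit: INR 65,511.60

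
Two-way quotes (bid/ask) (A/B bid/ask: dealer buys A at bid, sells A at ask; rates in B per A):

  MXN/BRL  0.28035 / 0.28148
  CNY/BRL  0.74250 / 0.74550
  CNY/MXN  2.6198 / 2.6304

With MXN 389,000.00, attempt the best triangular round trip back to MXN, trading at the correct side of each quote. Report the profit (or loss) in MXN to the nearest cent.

Net profit: MXN 1,100.69

Best loop MXN → CNY → BRL → MXN:
MXN 389,000.00 ÷ 2.6304 (buy CNY at ask) = CNY 147,886.25
CNY 147,886.25 × 0.74250 (sell CNY at bid) = BRL 109,805.54
BRL 109,805.54 ÷ 0.28148 (buy MXN at ask) = MXN 390,100.69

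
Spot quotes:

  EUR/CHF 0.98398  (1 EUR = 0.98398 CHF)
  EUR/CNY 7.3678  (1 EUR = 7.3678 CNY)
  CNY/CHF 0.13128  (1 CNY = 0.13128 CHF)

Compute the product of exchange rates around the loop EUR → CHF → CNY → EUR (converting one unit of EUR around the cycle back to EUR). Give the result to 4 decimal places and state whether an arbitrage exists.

1.0173 (arbitrage exists)

Around EUR → CHF → CNY → EUR: 1 × 0.98398 ÷ 0.13128 ÷ 7.3678 = 1.017302
Product > 1; profitable direction is EUR → CHF → CNY → EUR.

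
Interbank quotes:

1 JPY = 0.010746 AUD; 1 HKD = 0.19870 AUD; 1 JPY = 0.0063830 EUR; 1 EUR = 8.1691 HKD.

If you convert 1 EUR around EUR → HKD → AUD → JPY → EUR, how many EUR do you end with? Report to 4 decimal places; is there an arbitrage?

0.9642 (arbitrage exists)

Around EUR → HKD → AUD → JPY → EUR: 1 × 8.1691 × 0.19870 ÷ 0.010746 × 0.0063830 = 0.964162
Product < 1; profitable direction is EUR → JPY → AUD → HKD → EUR.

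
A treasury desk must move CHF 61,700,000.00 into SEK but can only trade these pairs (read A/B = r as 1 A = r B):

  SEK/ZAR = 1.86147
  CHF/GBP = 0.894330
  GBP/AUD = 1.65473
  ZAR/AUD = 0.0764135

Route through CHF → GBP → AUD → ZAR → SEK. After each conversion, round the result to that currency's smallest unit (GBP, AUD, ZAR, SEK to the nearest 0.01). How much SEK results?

CHF 61,700,000.00 × 0.894330 = GBP 55,180,161.00
GBP 55,180,161.00 × 1.65473 = AUD 91,308,267.81
AUD 91,308,267.81 ÷ 0.0764135 = ZAR 1,194,923,250.60
ZAR 1,194,923,250.60 ÷ 1.86147 = SEK 641,924,527.71

SEK 641,924,527.71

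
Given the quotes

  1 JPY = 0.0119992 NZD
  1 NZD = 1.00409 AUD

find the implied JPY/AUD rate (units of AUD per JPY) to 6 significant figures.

JPY/AUD = 0.0120483

1 JPY × 0.0119992 = 0.0119992 NZD
0.0119992 NZD × 1.00409 = 0.0120483 AUD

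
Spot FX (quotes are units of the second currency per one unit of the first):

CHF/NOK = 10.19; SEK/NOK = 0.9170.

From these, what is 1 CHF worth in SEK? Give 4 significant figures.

1 CHF × 10.19 = 10.19 NOK
10.19 NOK ÷ 0.9170 = 11.1123 SEK

CHF/SEK = 11.11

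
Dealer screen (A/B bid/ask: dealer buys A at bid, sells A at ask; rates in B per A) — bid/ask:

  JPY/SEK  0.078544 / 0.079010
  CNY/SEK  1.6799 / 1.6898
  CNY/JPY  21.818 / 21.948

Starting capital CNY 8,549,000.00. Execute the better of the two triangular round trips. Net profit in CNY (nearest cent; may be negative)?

Best loop CNY → JPY → SEK → CNY:
CNY 8,549,000.00 × 21.818 (sell CNY at bid) = JPY 186,522,082
JPY 186,522,082 × 0.078544 (sell JPY at bid) = SEK 14,650,190.41
SEK 14,650,190.41 ÷ 1.6898 (buy CNY at ask) = CNY 8,669,777.73

Net profit: CNY 120,777.73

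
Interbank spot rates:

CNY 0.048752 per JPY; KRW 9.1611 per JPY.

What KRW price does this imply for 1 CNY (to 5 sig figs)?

1 CNY ÷ 0.048752 = 20.512 JPY
20.512 JPY × 9.1611 = 187.912 KRW

CNY/KRW = 187.91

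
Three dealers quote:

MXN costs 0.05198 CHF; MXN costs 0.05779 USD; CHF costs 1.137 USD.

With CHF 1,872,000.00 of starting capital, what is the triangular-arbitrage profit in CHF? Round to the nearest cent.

Profitable loop is CHF → USD → MXN → CHF:
CHF 1,872,000.00 × 1.137 = USD 2,128,464.00
USD 2,128,464.00 ÷ 0.05779 = MXN 36,831,008.83
MXN 36,831,008.83 × 0.05198 = CHF 1,914,475.84
Profit = CHF 1,914,475.84 − CHF 1,872,000.00

Profit: CHF 42,475.84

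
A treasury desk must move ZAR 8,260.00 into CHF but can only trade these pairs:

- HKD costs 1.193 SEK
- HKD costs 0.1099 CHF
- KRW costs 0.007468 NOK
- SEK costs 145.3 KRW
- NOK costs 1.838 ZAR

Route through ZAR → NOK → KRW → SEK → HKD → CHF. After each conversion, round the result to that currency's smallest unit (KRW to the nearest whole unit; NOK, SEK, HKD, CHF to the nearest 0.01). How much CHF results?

ZAR 8,260.00 ÷ 1.838 = NOK 4,494.02
NOK 4,494.02 ÷ 0.007468 = KRW 601,770
KRW 601,770 ÷ 145.3 = SEK 4,141.57
SEK 4,141.57 ÷ 1.193 = HKD 3,471.56
HKD 3,471.56 × 0.1099 = CHF 381.52

CHF 381.52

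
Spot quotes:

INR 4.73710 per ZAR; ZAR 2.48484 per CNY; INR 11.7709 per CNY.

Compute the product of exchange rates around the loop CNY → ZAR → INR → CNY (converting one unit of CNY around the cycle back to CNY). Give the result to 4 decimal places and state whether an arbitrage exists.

1.0000 (no arbitrage)

Around CNY → ZAR → INR → CNY: 1 × 2.48484 × 4.73710 ÷ 11.7709 = 1.000003
Product ≈ 1 (deviation 0.000%, within rounding noise).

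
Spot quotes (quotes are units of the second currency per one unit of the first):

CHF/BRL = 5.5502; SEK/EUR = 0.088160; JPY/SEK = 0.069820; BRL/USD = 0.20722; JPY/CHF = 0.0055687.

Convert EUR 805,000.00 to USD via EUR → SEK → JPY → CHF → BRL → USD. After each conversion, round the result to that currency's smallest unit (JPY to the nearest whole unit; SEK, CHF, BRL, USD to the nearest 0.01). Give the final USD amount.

EUR 805,000.00 ÷ 0.088160 = SEK 9,131,125.23
SEK 9,131,125.23 ÷ 0.069820 = JPY 130,780,940
JPY 130,780,940 × 0.0055687 = CHF 728,279.82
CHF 728,279.82 × 5.5502 = BRL 4,042,098.66
BRL 4,042,098.66 × 0.20722 = USD 837,603.68

USD 837,603.68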